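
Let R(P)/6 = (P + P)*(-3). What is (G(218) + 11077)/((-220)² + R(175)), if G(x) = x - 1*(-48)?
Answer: 11343/42100 ≈ 0.26943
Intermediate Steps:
G(x) = 48 + x (G(x) = x + 48 = 48 + x)
R(P) = -36*P (R(P) = 6*((P + P)*(-3)) = 6*((2*P)*(-3)) = 6*(-6*P) = -36*P)
(G(218) + 11077)/((-220)² + R(175)) = ((48 + 218) + 11077)/((-220)² - 36*175) = (266 + 11077)/(48400 - 6300) = 11343/42100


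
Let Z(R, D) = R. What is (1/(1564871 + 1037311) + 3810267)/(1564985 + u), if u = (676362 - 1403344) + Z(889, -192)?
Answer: 9915008202595/2182949662344 ≈ 4.5420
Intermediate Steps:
u = -726093 (u = (676362 - 1403344) + 889 = -726982 + 889 = -726093)
(1/(1564871 + 1037311) + 3810267)/(1564985 + u) = (1/(1564871 + 1037311) + 3810267)/(1564985 - 726093) = (1/2602182 + 3810267)/838892 = (1/2602182 + 3810267)*(1/838892) = (9915008202595/2602182)*(1/838892) = 9915008202595/2182949662344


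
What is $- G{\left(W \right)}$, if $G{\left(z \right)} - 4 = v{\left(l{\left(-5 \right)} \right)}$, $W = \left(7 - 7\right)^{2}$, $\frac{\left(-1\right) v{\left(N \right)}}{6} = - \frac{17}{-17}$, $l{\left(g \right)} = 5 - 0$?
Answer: $2$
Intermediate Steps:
$l{\left(g \right)} = 5$ ($l{\left(g \right)} = 5 + 0 = 5$)
$v{\left(N \right)} = -6$ ($v{\left(N \right)} = - 6 \left(- \frac{17}{-17}\right) = - 6 \left(\left(-17\right) \left(- \frac{1}{17}\right)\right) = \left(-6\right) 1 = -6$)
$W = 0$ ($W = 0^{2} = 0$)
$G{\left(z \right)} = -2$ ($G{\left(z \right)} = 4 - 6 = -2$)
$- G{\left(W \right)} = \left(-1\right) \left(-2\right) = 2$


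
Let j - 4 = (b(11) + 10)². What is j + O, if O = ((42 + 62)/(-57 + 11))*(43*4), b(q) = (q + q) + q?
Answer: 33675/23 ≈ 1464.1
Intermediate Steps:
b(q) = 3*q (b(q) = 2*q + q = 3*q)
O = -8944/23 (O = (104/(-46))*172 = (104*(-1/46))*172 = -52/23*172 = -8944/23 ≈ -388.87)
j = 1853 (j = 4 + (3*11 + 10)² = 4 + (33 + 10)² = 4 + 43² = 4 + 1849 = 1853)
j + O = 1853 - 8944/23 = 33675/23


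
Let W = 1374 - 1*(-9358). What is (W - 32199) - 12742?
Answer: -34209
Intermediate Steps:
W = 10732 (W = 1374 + 9358 = 10732)
(W - 32199) - 12742 = (10732 - 32199) - 12742 = -21467 - 12742 = -34209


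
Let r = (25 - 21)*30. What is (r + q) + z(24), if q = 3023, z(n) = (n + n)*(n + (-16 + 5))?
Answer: 3767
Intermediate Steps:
z(n) = 2*n*(-11 + n) (z(n) = (2*n)*(n - 11) = (2*n)*(-11 + n) = 2*n*(-11 + n))
r = 120 (r = 4*30 = 120)
(r + q) + z(24) = (120 + 3023) + 2*24*(-11 + 24) = 3143 + 2*24*13 = 3143 + 624 = 3767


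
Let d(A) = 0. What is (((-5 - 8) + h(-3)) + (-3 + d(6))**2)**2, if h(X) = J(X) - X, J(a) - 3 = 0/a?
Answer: 4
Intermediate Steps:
J(a) = 3 (J(a) = 3 + 0/a = 3 + 0 = 3)
h(X) = 3 - X
(((-5 - 8) + h(-3)) + (-3 + d(6))**2)**2 = (((-5 - 8) + (3 - 1*(-3))) + (-3 + 0)**2)**2 = ((-13 + (3 + 3)) + (-3)**2)**2 = ((-13 + 6) + 9)**2 = (-7 + 9)**2 = 2**2 = 4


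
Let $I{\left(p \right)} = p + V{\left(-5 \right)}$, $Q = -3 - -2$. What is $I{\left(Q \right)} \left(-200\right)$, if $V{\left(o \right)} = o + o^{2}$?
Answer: $-3800$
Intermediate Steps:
$Q = -1$ ($Q = -3 + 2 = -1$)
$I{\left(p \right)} = 20 + p$ ($I{\left(p \right)} = p - 5 \left(1 - 5\right) = p - -20 = p + 20 = 20 + p$)
$I{\left(Q \right)} \left(-200\right) = \left(20 - 1\right) \left(-200\right) = 19 \left(-200\right) = -3800$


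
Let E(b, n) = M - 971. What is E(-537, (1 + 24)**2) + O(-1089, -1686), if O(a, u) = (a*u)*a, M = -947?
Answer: -1999464724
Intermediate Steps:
O(a, u) = u*a**2
E(b, n) = -1918 (E(b, n) = -947 - 971 = -1918)
E(-537, (1 + 24)**2) + O(-1089, -1686) = -1918 - 1686*(-1089)**2 = -1918 - 1686*1185921 = -1918 - 1999462806 = -1999464724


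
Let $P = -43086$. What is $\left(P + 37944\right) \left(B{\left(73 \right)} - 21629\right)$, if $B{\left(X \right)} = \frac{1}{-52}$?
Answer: $\frac{2891626839}{26} \approx 1.1122 \cdot 10^{8}$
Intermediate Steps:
$B{\left(X \right)} = - \frac{1}{52}$
$\left(P + 37944\right) \left(B{\left(73 \right)} - 21629\right) = \left(-43086 + 37944\right) \left(- \frac{1}{52} - 21629\right) = \left(-5142\right) \left(- \frac{1124709}{52}\right) = \frac{2891626839}{26}$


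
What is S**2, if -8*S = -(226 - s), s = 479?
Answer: 64009/64 ≈ 1000.1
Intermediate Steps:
S = -253/8 (S = -(-1)*(226 - 1*479)/8 = -(-1)*(226 - 479)/8 = -(-1)*(-253)/8 = -1/8*253 = -253/8 ≈ -31.625)
S**2 = (-253/8)**2 = 64009/64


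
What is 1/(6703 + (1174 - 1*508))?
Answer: 1/7369 ≈ 0.00013570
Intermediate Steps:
1/(6703 + (1174 - 1*508)) = 1/(6703 + (1174 - 508)) = 1/(6703 + 666) = 1/7369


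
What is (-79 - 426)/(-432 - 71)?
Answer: 505/503 ≈ 1.0040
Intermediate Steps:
(-79 - 426)/(-432 - 71) = -505/(-503) = -505*(-1/503) = 505/503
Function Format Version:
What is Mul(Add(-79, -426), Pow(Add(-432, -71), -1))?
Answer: Rational(505, 503) ≈ 1.0040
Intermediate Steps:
Mul(Add(-79, -426), Pow(Add(-432, -71), -1)) = Mul(-505, Pow(-503, -1)) = Mul(-505, Rational(-1, 503)) = Rational(505, 503)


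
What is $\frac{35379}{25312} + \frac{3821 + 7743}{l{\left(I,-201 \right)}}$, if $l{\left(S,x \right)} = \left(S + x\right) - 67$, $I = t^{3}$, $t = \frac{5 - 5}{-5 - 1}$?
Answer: $- \frac{70806599}{1695904} \approx -41.752$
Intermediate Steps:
$t = 0$ ($t = \frac{0}{-6} = 0 \left(- \frac{1}{6}\right) = 0$)
$I = 0$ ($I = 0^{3} = 0$)
$l{\left(S,x \right)} = -67 + S + x$
$\frac{35379}{25312} + \frac{3821 + 7743}{l{\left(I,-201 \right)}} = \frac{35379}{25312} + \frac{3821 + 7743}{-67 + 0 - 201} = 35379 \cdot \frac{1}{25312} + \frac{11564}{-268} = \frac{35379}{25312} + 11564 \left(- \frac{1}{268}\right) = \frac{35379}{25312} - \frac{2891}{67} = - \frac{70806599}{1695904}$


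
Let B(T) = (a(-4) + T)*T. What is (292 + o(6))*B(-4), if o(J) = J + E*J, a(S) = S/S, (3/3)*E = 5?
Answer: 3936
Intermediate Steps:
E = 5
a(S) = 1
o(J) = 6*J (o(J) = J + 5*J = 6*J)
B(T) = T*(1 + T) (B(T) = (1 + T)*T = T*(1 + T))
(292 + o(6))*B(-4) = (292 + 6*6)*(-4*(1 - 4)) = (292 + 36)*(-4*(-3)) = 328*12 = 3936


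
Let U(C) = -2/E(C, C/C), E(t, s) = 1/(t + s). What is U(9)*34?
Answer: -680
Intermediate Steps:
E(t, s) = 1/(s + t)
U(C) = -2 - 2*C (U(C) = -(2 + 2*C) = -2*(1 + C) = -2 - 2*C)
U(9)*34 = (-2 - 2*9)*34 = (-2 - 18)*34 = -20*34 = -680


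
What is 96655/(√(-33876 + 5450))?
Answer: -96655*I*√28426/28426 ≈ -573.28*I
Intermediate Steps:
96655/(√(-33876 + 5450)) = 96655/(√(-28426)) = 96655/((I*√28426)) = 96655*(-I*√28426/28426) = -96655*I*√28426/28426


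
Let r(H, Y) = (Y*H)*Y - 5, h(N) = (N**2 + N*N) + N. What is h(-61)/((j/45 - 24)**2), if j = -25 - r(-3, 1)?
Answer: 14946525/1203409 ≈ 12.420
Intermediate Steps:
h(N) = N + 2*N**2 (h(N) = (N**2 + N**2) + N = 2*N**2 + N = N + 2*N**2)
r(H, Y) = -5 + H*Y**2 (r(H, Y) = (H*Y)*Y - 5 = H*Y**2 - 5 = -5 + H*Y**2)
j = -17 (j = -25 - (-5 - 3*1**2) = -25 - (-5 - 3*1) = -25 - (-5 - 3) = -25 - 1*(-8) = -25 + 8 = -17)
h(-61)/((j/45 - 24)**2) = (-61*(1 + 2*(-61)))/((-17/45 - 24)**2) = (-61*(1 - 122))/((-17*1/45 - 24)**2) = (-61*(-121))/((-17/45 - 24)**2) = 7381/((-1097/45)**2) = 7381/(1203409/2025) = 7381*(2025/1203409) = 14946525/1203409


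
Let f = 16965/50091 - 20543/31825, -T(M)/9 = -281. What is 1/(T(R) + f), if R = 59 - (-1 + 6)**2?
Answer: 531382025/1343702105129 ≈ 0.00039546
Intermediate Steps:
R = 34 (R = 59 - 1*5**2 = 59 - 1*25 = 59 - 25 = 34)
T(M) = 2529 (T(M) = -9*(-281) = 2529)
f = -163036096/531382025 (f = 16965*(1/50091) - 20543*1/31825 = 5655/16697 - 20543/31825 = -163036096/531382025 ≈ -0.30682)
1/(T(R) + f) = 1/(2529 - 163036096/531382025) = 1/(1343702105129/531382025) = 531382025/1343702105129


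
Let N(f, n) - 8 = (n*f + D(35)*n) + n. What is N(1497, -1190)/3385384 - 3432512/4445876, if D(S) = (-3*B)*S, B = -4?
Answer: -1360480746095/940687342274 ≈ -1.4463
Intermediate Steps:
D(S) = 12*S (D(S) = (-3*(-4))*S = 12*S)
N(f, n) = 8 + 421*n + f*n (N(f, n) = 8 + ((n*f + (12*35)*n) + n) = 8 + ((f*n + 420*n) + n) = 8 + ((420*n + f*n) + n) = 8 + (421*n + f*n) = 8 + 421*n + f*n)
N(1497, -1190)/3385384 - 3432512/4445876 = (8 + 421*(-1190) + 1497*(-1190))/3385384 - 3432512/4445876 = (8 - 500990 - 1781430)*(1/3385384) - 3432512*1/4445876 = -2282412*1/3385384 - 858128/1111469 = -570603/846346 - 858128/1111469 = -1360480746095/940687342274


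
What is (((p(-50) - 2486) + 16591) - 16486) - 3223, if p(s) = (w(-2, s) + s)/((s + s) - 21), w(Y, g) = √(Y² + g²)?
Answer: -678034/121 - 2*√626/121 ≈ -5604.0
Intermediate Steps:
p(s) = (s + √(4 + s²))/(-21 + 2*s) (p(s) = (√((-2)² + s²) + s)/((s + s) - 21) = (√(4 + s²) + s)/(2*s - 21) = (s + √(4 + s²))/(-21 + 2*s))
(((p(-50) - 2486) + 16591) - 16486) - 3223 = ((((-50 + √(4 + (-50)²))/(-21 + 2*(-50)) - 2486) + 16591) - 16486) - 3223 = ((((-50 + √(4 + 2500))/(-21 - 100) - 2486) + 16591) - 16486) - 3223 = ((((-50 + √2504)/(-121) - 2486) + 16591) - 16486) - 3223 = (((-(-50 + 2*√626)/121 - 2486) + 16591) - 16486) - 3223 = ((((50/121 - 2*√626/121) - 2486) + 16591) - 16486) - 3223 = (((-300756/121 - 2*√626/121) + 16591) - 16486) - 3223 = ((1706755/121 - 2*√626/121) - 16486) - 3223 = (-288051/121 - 2*√626/121) - 3223 = -678034/121 - 2*√626/121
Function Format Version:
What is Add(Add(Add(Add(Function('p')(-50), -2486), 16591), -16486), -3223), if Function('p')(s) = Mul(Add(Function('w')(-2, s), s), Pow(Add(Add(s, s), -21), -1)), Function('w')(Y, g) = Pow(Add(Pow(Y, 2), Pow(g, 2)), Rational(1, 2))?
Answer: Add(Rational(-678034, 121), Mul(Rational(-2, 121), Pow(626, Rational(1, 2)))) ≈ -5604.0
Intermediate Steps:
Function('p')(s) = Mul(Pow(Add(-21, Mul(2, s)), -1), Add(s, Pow(Add(4, Pow(s, 2)), Rational(1, 2)))) (Function('p')(s) = Mul(Add(Pow(Add(Pow(-2, 2), Pow(s, 2)), Rational(1, 2)), s), Pow(Add(Add(s, s), -21), -1)) = Mul(Add(Pow(Add(4, Pow(s, 2)), Rational(1, 2)), s), Pow(Add(Mul(2, s), -21), -1)) = Mul(Add(s, Pow(Add(4, Pow(s, 2)), Rational(1, 2))), Pow(Add(-21, Mul(2, s)), -1)) = Mul(Pow(Add(-21, Mul(2, s)), -1), Add(s, Pow(Add(4, Pow(s, 2)), Rational(1, 2)))))
Add(Add(Add(Add(Function('p')(-50), -2486), 16591), -16486), -3223) = Add(Add(Add(Add(Mul(Pow(Add(-21, Mul(2, -50)), -1), Add(-50, Pow(Add(4, Pow(-50, 2)), Rational(1, 2)))), -2486), 16591), -16486), -3223) = Add(Add(Add(Add(Mul(Pow(Add(-21, -100), -1), Add(-50, Pow(Add(4, 2500), Rational(1, 2)))), -2486), 16591), -16486), -3223) = Add(Add(Add(Add(Mul(Pow(-121, -1), Add(-50, Pow(2504, Rational(1, 2)))), -2486), 16591), -16486), -3223) = Add(Add(Add(Add(Mul(Rational(-1, 121), Add(-50, Mul(2, Pow(626, Rational(1, 2))))), -2486), 16591), -16486), -3223) = Add(Add(Add(Add(Add(Rational(50, 121), Mul(Rational(-2, 121), Pow(626, Rational(1, 2)))), -2486), 16591), -16486), -3223) = Add(Add(Add(Add(Rational(-300756, 121), Mul(Rational(-2, 121), Pow(626, Rational(1, 2)))), 16591), -16486), -3223) = Add(Add(Add(Rational(1706755, 121), Mul(Rational(-2, 121), Pow(626, Rational(1, 2)))), -16486), -3223) = Add(Add(Rational(-288051, 121), Mul(Rational(-2, 121), Pow(626, Rational(1, 2)))), -3223) = Add(Rational(-678034, 121), Mul(Rational(-2, 121), Pow(626, Rational(1, 2))))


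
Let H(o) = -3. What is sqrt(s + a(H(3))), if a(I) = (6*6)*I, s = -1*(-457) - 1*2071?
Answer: I*sqrt(1722) ≈ 41.497*I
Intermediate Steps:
s = -1614 (s = 457 - 2071 = -1614)
a(I) = 36*I
sqrt(s + a(H(3))) = sqrt(-1614 + 36*(-3)) = sqrt(-1614 - 108) = sqrt(-1722) = I*sqrt(1722)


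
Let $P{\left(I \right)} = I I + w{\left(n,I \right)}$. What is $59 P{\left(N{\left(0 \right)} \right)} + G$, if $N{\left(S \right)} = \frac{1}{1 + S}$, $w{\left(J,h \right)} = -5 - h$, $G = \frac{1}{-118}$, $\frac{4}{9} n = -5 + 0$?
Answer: $- \frac{34811}{118} \approx -295.01$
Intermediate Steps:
$n = - \frac{45}{4}$ ($n = \frac{9 \left(-5 + 0\right)}{4} = \frac{9}{4} \left(-5\right) = - \frac{45}{4} \approx -11.25$)
$G = - \frac{1}{118} \approx -0.0084746$
$P{\left(I \right)} = -5 + I^{2} - I$ ($P{\left(I \right)} = I I - \left(5 + I\right) = I^{2} - \left(5 + I\right) = -5 + I^{2} - I$)
$59 P{\left(N{\left(0 \right)} \right)} + G = 59 \left(-5 + \left(\frac{1}{1 + 0}\right)^{2} - \frac{1}{1 + 0}\right) - \frac{1}{118} = 59 \left(-5 + \left(1^{-1}\right)^{2} - 1^{-1}\right) - \frac{1}{118} = 59 \left(-5 + 1^{2} - 1\right) - \frac{1}{118} = 59 \left(-5 + 1 - 1\right) - \frac{1}{118} = 59 \left(-5\right) - \frac{1}{118} = -295 - \frac{1}{118} = - \frac{34811}{118}$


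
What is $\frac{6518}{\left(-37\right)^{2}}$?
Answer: $\frac{6518}{1369} \approx 4.7611$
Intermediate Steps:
$\frac{6518}{\left(-37\right)^{2}} = \frac{6518}{1369}$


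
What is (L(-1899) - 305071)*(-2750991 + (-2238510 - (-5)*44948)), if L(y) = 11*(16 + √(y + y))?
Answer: 1452751805095 - 157237113*I*√422 ≈ 1.4528e+12 - 3.2301e+9*I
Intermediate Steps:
L(y) = 176 + 11*√2*√y (L(y) = 11*(16 + √(2*y)) = 11*(16 + √2*√y) = 176 + 11*√2*√y)
(L(-1899) - 305071)*(-2750991 + (-2238510 - (-5)*44948)) = ((176 + 11*√2*√(-1899)) - 305071)*(-2750991 + (-2238510 - (-5)*44948)) = ((176 + 11*√2*(3*I*√211)) - 305071)*(-2750991 + (-2238510 - 1*(-224740))) = ((176 + 33*I*√422) - 305071)*(-2750991 + (-2238510 + 224740)) = (-304895 + 33*I*√422)*(-2750991 - 2013770) = (-304895 + 33*I*√422)*(-4764761) = 1452751805095 - 157237113*I*√422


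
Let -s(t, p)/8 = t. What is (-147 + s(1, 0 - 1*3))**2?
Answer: 24025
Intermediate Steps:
s(t, p) = -8*t
(-147 + s(1, 0 - 1*3))**2 = (-147 - 8*1)**2 = (-147 - 8)**2 = (-155)**2 = 24025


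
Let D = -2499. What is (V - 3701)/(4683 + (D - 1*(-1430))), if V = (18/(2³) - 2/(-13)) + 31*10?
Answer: -176207/187928 ≈ -0.93763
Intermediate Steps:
V = 16245/52 (V = (18/8 - 2*(-1/13)) + 310 = (18*(⅛) + 2/13) + 310 = (9/4 + 2/13) + 310 = 125/52 + 310 = 16245/52 ≈ 312.40)
(V - 3701)/(4683 + (D - 1*(-1430))) = (16245/52 - 3701)/(4683 + (-2499 - 1*(-1430))) = -176207/(52*(4683 + (-2499 + 1430))) = -176207/(52*(4683 - 1069)) = -176207/52/3614 = -176207/52*1/3614 = -176207/187928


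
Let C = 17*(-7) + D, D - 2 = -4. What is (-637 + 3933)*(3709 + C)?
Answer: 11826048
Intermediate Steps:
D = -2 (D = 2 - 4 = -2)
C = -121 (C = 17*(-7) - 2 = -119 - 2 = -121)
(-637 + 3933)*(3709 + C) = (-637 + 3933)*(3709 - 121) = 3296*3588 = 11826048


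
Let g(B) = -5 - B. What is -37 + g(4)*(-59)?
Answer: 494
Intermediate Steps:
-37 + g(4)*(-59) = -37 + (-5 - 1*4)*(-59) = -37 + (-5 - 4)*(-59) = -37 - 9*(-59) = -37 + 531 = 494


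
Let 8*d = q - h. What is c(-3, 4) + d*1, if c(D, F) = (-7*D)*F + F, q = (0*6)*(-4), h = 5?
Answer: 699/8 ≈ 87.375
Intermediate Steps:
q = 0 (q = 0*(-4) = 0)
c(D, F) = F - 7*D*F (c(D, F) = -7*D*F + F = F - 7*D*F)
d = -5/8 (d = (0 - 1*5)/8 = (0 - 5)/8 = (⅛)*(-5) = -5/8 ≈ -0.62500)
c(-3, 4) + d*1 = 4*(1 - 7*(-3)) - 5/8*1 = 4*(1 + 21) - 5/8 = 4*22 - 5/8 = 88 - 5/8 = 699/8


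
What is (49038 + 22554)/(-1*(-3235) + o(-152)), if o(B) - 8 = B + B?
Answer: 71592/2939 ≈ 24.359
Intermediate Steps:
o(B) = 8 + 2*B (o(B) = 8 + (B + B) = 8 + 2*B)
(49038 + 22554)/(-1*(-3235) + o(-152)) = (49038 + 22554)/(-1*(-3235) + (8 + 2*(-152))) = 71592/(3235 + (8 - 304)) = 71592/(3235 - 296) = 71592/2939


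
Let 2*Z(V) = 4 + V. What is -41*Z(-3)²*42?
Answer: -861/2 ≈ -430.50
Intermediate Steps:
Z(V) = 2 + V/2 (Z(V) = (4 + V)/2 = 2 + V/2)
-41*Z(-3)²*42 = -41*(2 + (½)*(-3))²*42 = -41*(2 - 3/2)²*42 = -41*(½)²*42 = -41*¼*42 = -41/4*42 = -861/2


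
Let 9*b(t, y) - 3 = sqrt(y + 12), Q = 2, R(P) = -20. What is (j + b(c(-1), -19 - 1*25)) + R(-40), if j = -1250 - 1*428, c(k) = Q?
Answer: -5093/3 + 4*I*sqrt(2)/9 ≈ -1697.7 + 0.62854*I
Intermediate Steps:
c(k) = 2
b(t, y) = 1/3 + sqrt(12 + y)/9 (b(t, y) = 1/3 + sqrt(y + 12)/9 = 1/3 + sqrt(12 + y)/9)
j = -1678 (j = -1250 - 428 = -1678)
(j + b(c(-1), -19 - 1*25)) + R(-40) = (-1678 + (1/3 + sqrt(12 + (-19 - 1*25))/9)) - 20 = (-1678 + (1/3 + sqrt(12 + (-19 - 25))/9)) - 20 = (-1678 + (1/3 + sqrt(12 - 44)/9)) - 20 = (-1678 + (1/3 + sqrt(-32)/9)) - 20 = (-1678 + (1/3 + (4*I*sqrt(2))/9)) - 20 = (-1678 + (1/3 + 4*I*sqrt(2)/9)) - 20 = (-5033/3 + 4*I*sqrt(2)/9) - 20 = -5093/3 + 4*I*sqrt(2)/9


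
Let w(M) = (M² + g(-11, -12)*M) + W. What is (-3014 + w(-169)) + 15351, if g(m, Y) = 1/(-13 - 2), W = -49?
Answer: 612904/15 ≈ 40860.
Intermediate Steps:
g(m, Y) = -1/15 (g(m, Y) = 1/(-15) = -1/15)
w(M) = -49 + M² - M/15 (w(M) = (M² - M/15) - 49 = -49 + M² - M/15)
(-3014 + w(-169)) + 15351 = (-3014 + (-49 + (-169)² - 1/15*(-169))) + 15351 = (-3014 + (-49 + 28561 + 169/15)) + 15351 = (-3014 + 427849/15) + 15351 = 382639/15 + 15351 = 612904/15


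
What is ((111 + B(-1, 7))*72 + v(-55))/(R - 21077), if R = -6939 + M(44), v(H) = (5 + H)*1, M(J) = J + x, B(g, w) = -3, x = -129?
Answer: -7726/28101 ≈ -0.27494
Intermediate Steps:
M(J) = -129 + J (M(J) = J - 129 = -129 + J)
v(H) = 5 + H
R = -7024 (R = -6939 + (-129 + 44) = -6939 - 85 = -7024)
((111 + B(-1, 7))*72 + v(-55))/(R - 21077) = ((111 - 3)*72 + (5 - 55))/(-7024 - 21077) = (108*72 - 50)/(-28101) = (7776 - 50)*(-1/28101) = 7726*(-1/28101) = -7726/28101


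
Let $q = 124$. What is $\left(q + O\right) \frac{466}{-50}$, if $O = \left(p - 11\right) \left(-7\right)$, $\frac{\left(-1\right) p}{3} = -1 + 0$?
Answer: $- \frac{8388}{5} \approx -1677.6$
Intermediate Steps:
$p = 3$ ($p = - 3 \left(-1 + 0\right) = \left(-3\right) \left(-1\right) = 3$)
$O = 56$ ($O = \left(3 - 11\right) \left(-7\right) = \left(-8\right) \left(-7\right) = 56$)
$\left(q + O\right) \frac{466}{-50} = \left(124 + 56\right) \frac{466}{-50} = 180 \cdot 466 \left(- \frac{1}{50}\right) = 180 \left(- \frac{233}{25}\right) = - \frac{8388}{5}$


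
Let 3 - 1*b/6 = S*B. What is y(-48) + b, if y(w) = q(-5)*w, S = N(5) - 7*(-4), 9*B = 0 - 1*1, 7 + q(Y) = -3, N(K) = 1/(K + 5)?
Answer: 7751/15 ≈ 516.73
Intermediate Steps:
N(K) = 1/(5 + K)
q(Y) = -10 (q(Y) = -7 - 3 = -10)
B = -⅑ (B = (0 - 1*1)/9 = (0 - 1)/9 = (⅑)*(-1) = -⅑ ≈ -0.11111)
S = 281/10 (S = 1/(5 + 5) - 7*(-4) = 1/10 + 28 = ⅒ + 28 = 281/10 ≈ 28.100)
b = 551/15 (b = 18 - 843*(-1)/(5*9) = 18 - 6*(-281/90) = 18 + 281/15 = 551/15 ≈ 36.733)
y(w) = -10*w
y(-48) + b = -10*(-48) + 551/15 = 480 + 551/15 = 7751/15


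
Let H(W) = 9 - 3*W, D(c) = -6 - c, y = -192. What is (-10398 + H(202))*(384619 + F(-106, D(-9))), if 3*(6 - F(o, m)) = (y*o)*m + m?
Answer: -4005170640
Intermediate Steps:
F(o, m) = 6 - m/3 + 64*m*o (F(o, m) = 6 - ((-192*o)*m + m)/3 = 6 - (-192*m*o + m)/3 = 6 - (m - 192*m*o)/3 = 6 + (-m/3 + 64*m*o) = 6 - m/3 + 64*m*o)
(-10398 + H(202))*(384619 + F(-106, D(-9))) = (-10398 + (9 - 3*202))*(384619 + (6 - (-6 - 1*(-9))/3 + 64*(-6 - 1*(-9))*(-106))) = (-10398 + (9 - 606))*(384619 + (6 - (-6 + 9)/3 + 64*(-6 + 9)*(-106))) = (-10398 - 597)*(384619 + (6 - 1/3*3 + 64*3*(-106))) = -10995*(384619 + (6 - 1 - 20352)) = -10995*(384619 - 20347) = -10995*364272 = -4005170640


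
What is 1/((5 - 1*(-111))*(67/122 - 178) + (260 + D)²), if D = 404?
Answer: 61/25639014 ≈ 2.3792e-6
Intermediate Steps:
1/((5 - 1*(-111))*(67/122 - 178) + (260 + D)²) = 1/((5 - 1*(-111))*(67/122 - 178) + (260 + 404)²) = 1/((5 + 111)*(67*(1/122) - 178) + 664²) = 1/(116*(67/122 - 178) + 440896) = 1/(116*(-21649/122) + 440896) = 1/(-1255642/61 + 440896) = 1/(25639014/61) = 61/25639014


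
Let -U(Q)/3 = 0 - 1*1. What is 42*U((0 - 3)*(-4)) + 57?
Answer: 183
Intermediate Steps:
U(Q) = 3 (U(Q) = -3*(0 - 1*1) = -3*(0 - 1) = -3*(-1) = 3)
42*U((0 - 3)*(-4)) + 57 = 42*3 + 57 = 126 + 57 = 183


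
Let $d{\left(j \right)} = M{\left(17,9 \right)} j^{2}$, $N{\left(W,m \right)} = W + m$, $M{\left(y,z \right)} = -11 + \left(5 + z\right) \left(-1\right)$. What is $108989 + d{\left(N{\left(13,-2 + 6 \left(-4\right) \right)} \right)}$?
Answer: $104764$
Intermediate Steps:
$M{\left(y,z \right)} = -16 - z$ ($M{\left(y,z \right)} = -11 - \left(5 + z\right) = -16 - z$)
$d{\left(j \right)} = - 25 j^{2}$ ($d{\left(j \right)} = \left(-16 - 9\right) j^{2} = - 25 j^{2}$)
$108989 + d{\left(N{\left(13,-2 + 6 \left(-4\right) \right)} \right)} = 108989 - 25 \left(13 + \left(-2 + 6 \left(-4\right)\right)\right)^{2} = 108989 - 25 \left(13 - 26\right)^{2} = 108989 - 25 \left(-13\right)^{2} = 108989 - 4225 = 104764$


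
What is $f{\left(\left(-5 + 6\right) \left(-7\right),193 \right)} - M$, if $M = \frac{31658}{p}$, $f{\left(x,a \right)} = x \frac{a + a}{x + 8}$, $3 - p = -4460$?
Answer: $- \frac{12090684}{4463} \approx -2709.1$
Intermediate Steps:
$p = 4463$ ($p = 3 - -4460 = 3 + 4460 = 4463$)
$f{\left(x,a \right)} = \frac{2 a x}{8 + x}$ ($f{\left(x,a \right)} = x \frac{2 a}{8 + x} = \frac{2 a x}{8 + x}$)
$M = \frac{31658}{4463} \approx 7.0934$
$f{\left(\left(-5 + 6\right) \left(-7\right),193 \right)} - M = 2 \cdot 193 \left(-5 + 6\right) \left(-7\right) \frac{1}{8 + \left(-5 + 6\right) \left(-7\right)} - \frac{31658}{4463} = 2 \cdot 193 \cdot 1 \left(-7\right) \frac{1}{8 + 1 \left(-7\right)} - \frac{31658}{4463} = 2 \cdot 193 \left(-7\right) \frac{1}{8 - 7} - \frac{31658}{4463} = 2 \cdot 193 \left(-7\right) 1^{-1} - \frac{31658}{4463} = 2 \cdot 193 \left(-7\right) 1 - \frac{31658}{4463} = -2702 - \frac{31658}{4463} = - \frac{12090684}{4463}$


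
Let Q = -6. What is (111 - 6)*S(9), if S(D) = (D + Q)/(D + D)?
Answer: 35/2 ≈ 17.500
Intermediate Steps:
S(D) = (-6 + D)/(2*D) (S(D) = (D - 6)/(D + D) = (-6 + D)/((2*D)) = (-6 + D)*(1/(2*D)) = (-6 + D)/(2*D))
(111 - 6)*S(9) = (111 - 6)*((½)*(-6 + 9)/9) = 105*((½)*(⅑)*3) = 105*(⅙) = 35/2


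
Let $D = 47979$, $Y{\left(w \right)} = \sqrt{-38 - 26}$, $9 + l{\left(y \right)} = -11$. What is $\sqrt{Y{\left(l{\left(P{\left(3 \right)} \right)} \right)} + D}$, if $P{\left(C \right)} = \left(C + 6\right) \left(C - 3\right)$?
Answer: $\sqrt{47979 + 8 i} \approx 219.04 + 0.018 i$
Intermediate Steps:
$P{\left(C \right)} = \left(-3 + C\right) \left(6 + C\right)$ ($P{\left(C \right)} = \left(6 + C\right) \left(-3 + C\right) = \left(-3 + C\right) \left(6 + C\right)$)
$l{\left(y \right)} = -20$ ($l{\left(y \right)} = -9 - 11 = -20$)
$Y{\left(w \right)} = 8 i$ ($Y{\left(w \right)} = \sqrt{-64} = 8 i$)
$\sqrt{Y{\left(l{\left(P{\left(3 \right)} \right)} \right)} + D} = \sqrt{8 i + 47979} = \sqrt{47979 + 8 i}$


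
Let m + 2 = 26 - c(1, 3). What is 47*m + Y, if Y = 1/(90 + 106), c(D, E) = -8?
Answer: 294785/196 ≈ 1504.0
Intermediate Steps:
Y = 1/196 ≈ 0.0051020
m = 32 (m = -2 + (26 - 1*(-8)) = -2 + (26 + 8) = -2 + 34 = 32)
47*m + Y = 47*32 + 1/196 = 1504 + 1/196 = 294785/196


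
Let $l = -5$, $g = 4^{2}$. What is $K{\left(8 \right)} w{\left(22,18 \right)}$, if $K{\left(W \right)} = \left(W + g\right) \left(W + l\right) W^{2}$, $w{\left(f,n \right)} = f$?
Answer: $101376$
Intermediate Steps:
$g = 16$
$K{\left(W \right)} = W^{2} \left(-5 + W\right) \left(16 + W\right)$ ($K{\left(W \right)} = \left(W + 16\right) \left(W - 5\right) W^{2} = \left(16 + W\right) \left(-5 + W\right) W^{2} = \left(-5 + W\right) \left(16 + W\right) W^{2} = W^{2} \left(-5 + W\right) \left(16 + W\right)$)
$K{\left(8 \right)} w{\left(22,18 \right)} = 8^{2} \left(-80 + 8^{2} + 11 \cdot 8\right) 22 = 64 \left(-80 + 64 + 88\right) 22 = 64 \cdot 72 \cdot 22 = 4608 \cdot 22 = 101376$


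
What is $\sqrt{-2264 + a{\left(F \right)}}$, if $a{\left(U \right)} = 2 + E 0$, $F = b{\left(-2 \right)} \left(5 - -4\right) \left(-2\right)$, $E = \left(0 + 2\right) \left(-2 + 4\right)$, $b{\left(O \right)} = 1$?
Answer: $i \sqrt{2262} \approx 47.56 i$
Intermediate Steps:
$E = 4$ ($E = 2 \cdot 2 = 4$)
$F = -18$ ($F = 1 \left(5 - -4\right) \left(-2\right) = 1 \left(5 + 4\right) \left(-2\right) = 1 \cdot 9 \left(-2\right) = 9 \left(-2\right) = -18$)
$a{\left(U \right)} = 2$ ($a{\left(U \right)} = 2 + 4 \cdot 0 = 2 + 0 = 2$)
$\sqrt{-2264 + a{\left(F \right)}} = \sqrt{-2264 + 2} = \sqrt{-2262} = i \sqrt{2262}$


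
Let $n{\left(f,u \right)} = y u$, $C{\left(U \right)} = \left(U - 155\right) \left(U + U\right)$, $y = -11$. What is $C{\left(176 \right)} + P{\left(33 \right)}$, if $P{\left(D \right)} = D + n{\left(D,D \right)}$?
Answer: $7062$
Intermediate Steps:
$C{\left(U \right)} = 2 U \left(-155 + U\right)$ ($C{\left(U \right)} = \left(-155 + U\right) 2 U = 2 U \left(-155 + U\right)$)
$n{\left(f,u \right)} = - 11 u$
$P{\left(D \right)} = - 10 D$ ($P{\left(D \right)} = D - 11 D = - 10 D$)
$C{\left(176 \right)} + P{\left(33 \right)} = 2 \cdot 176 \left(-155 + 176\right) - 330 = 2 \cdot 176 \cdot 21 - 330 = 7392 - 330 = 7062$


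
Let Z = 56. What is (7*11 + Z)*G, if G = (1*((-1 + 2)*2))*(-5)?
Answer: -1330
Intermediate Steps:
G = -10 (G = (1*(1*2))*(-5) = (1*2)*(-5) = 2*(-5) = -10)
(7*11 + Z)*G = (7*11 + 56)*(-10) = (77 + 56)*(-10) = 133*(-10) = -1330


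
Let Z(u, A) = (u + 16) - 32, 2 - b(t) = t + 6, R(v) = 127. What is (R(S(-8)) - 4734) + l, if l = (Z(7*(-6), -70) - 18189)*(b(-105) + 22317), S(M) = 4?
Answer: -409065853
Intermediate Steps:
b(t) = -4 - t (b(t) = 2 - (t + 6) = 2 - (6 + t) = 2 + (-6 - t) = -4 - t)
Z(u, A) = -16 + u (Z(u, A) = (16 + u) - 32 = -16 + u)
l = -409061246 (l = ((-16 + 7*(-6)) - 18189)*((-4 - 1*(-105)) + 22317) = ((-16 - 42) - 18189)*((-4 + 105) + 22317) = (-58 - 18189)*(101 + 22317) = -18247*22418 = -409061246)
(R(S(-8)) - 4734) + l = (127 - 4734) - 409061246 = -4607 - 409061246 = -409065853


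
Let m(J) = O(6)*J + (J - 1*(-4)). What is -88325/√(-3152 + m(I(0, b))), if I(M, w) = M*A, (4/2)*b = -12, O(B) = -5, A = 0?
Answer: 88325*I*√787/1574 ≈ 1574.2*I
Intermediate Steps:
b = -6 (b = (½)*(-12) = -6)
I(M, w) = 0 (I(M, w) = M*0 = 0)
m(J) = 4 - 4*J (m(J) = -5*J + (J - 1*(-4)) = -5*J + (J + 4) = -5*J + (4 + J) = 4 - 4*J)
-88325/√(-3152 + m(I(0, b))) = -88325/√(-3152 + (4 - 4*0)) = -88325/√(-3152 + (4 + 0)) = -88325/√(-3152 + 4) = -88325*(-I*√787/1574) = -(-88325)*I*√787/1574 = 88325*I*√787/1574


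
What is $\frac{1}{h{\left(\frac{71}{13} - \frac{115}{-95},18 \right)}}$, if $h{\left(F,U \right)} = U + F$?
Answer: $\frac{247}{6094} \approx 0.040532$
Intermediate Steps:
$h{\left(F,U \right)} = F + U$
$\frac{1}{h{\left(\frac{71}{13} - \frac{115}{-95},18 \right)}} = \frac{1}{\left(\frac{71}{13} - \frac{115}{-95}\right) + 18} = \frac{1}{\left(71 \cdot \frac{1}{13} - - \frac{23}{19}\right) + 18} = \frac{1}{\left(\frac{71}{13} + \frac{23}{19}\right) + 18} = \frac{1}{\frac{1648}{247} + 18} = \frac{1}{\frac{6094}{247}} = \frac{247}{6094}$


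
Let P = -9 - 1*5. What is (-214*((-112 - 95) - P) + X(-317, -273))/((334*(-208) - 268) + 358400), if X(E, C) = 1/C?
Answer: 2255089/15760836 ≈ 0.14308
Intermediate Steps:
P = -14 (P = -9 - 5 = -14)
(-214*((-112 - 95) - P) + X(-317, -273))/((334*(-208) - 268) + 358400) = (-214*((-112 - 95) - 1*(-14)) + 1/(-273))/((334*(-208) - 268) + 358400) = (-214*(-207 + 14) - 1/273)/((-69472 - 268) + 358400) = (-214*(-193) - 1/273)/(-69740 + 358400) = (41302 - 1/273)/288660 = (11275445/273)*(1/288660) = 2255089/15760836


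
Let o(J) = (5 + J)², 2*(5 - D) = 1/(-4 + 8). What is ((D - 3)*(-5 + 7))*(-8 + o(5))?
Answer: 345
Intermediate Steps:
D = 39/8 (D = 5 - 1/(2*(-4 + 8)) = 5 - ½/4 = 5 - ½*¼ = 5 - ⅛ = 39/8 ≈ 4.8750)
((D - 3)*(-5 + 7))*(-8 + o(5)) = ((39/8 - 3)*(-5 + 7))*(-8 + (5 + 5)²) = ((15/8)*2)*(-8 + 10²) = 15*(-8 + 100)/4 = (15/4)*92 = 345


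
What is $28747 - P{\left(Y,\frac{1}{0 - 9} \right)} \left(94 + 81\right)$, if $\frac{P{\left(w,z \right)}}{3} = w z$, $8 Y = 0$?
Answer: $28747$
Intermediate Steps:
$Y = 0$ ($Y = \frac{1}{8} \cdot 0 = 0$)
$P{\left(w,z \right)} = 3 w z$
$28747 - P{\left(Y,\frac{1}{0 - 9} \right)} \left(94 + 81\right) = 28747 - 3 \cdot 0 \frac{1}{0 - 9} \left(94 + 81\right) = 28747 - 3 \cdot 0 \frac{1}{-9} \cdot 175 = 28747 - 3 \cdot 0 \left(- \frac{1}{9}\right) 175 = 28747 - 0 \cdot 175 = 28747 - 0 = 28747 + 0 = 28747$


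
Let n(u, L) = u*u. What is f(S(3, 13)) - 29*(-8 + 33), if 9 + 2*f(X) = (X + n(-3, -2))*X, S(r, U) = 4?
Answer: -1407/2 ≈ -703.50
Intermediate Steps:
n(u, L) = u²
f(X) = -9/2 + X*(9 + X)/2 (f(X) = -9/2 + ((X + (-3)²)*X)/2 = -9/2 + ((X + 9)*X)/2 = -9/2 + ((9 + X)*X)/2 = -9/2 + (X*(9 + X))/2 = -9/2 + X*(9 + X)/2)
f(S(3, 13)) - 29*(-8 + 33) = (-9/2 + (½)*4² + (9/2)*4) - 29*(-8 + 33) = (-9/2 + (½)*16 + 18) - 29*25 = (-9/2 + 8 + 18) - 1*725 = 43/2 - 725 = -1407/2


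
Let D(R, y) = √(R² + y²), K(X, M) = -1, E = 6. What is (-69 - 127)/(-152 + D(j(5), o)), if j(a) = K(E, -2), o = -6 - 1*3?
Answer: 14896/11511 + 98*√82/11511 ≈ 1.3712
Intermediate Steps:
o = -9 (o = -6 - 3 = -9)
j(a) = -1
(-69 - 127)/(-152 + D(j(5), o)) = (-69 - 127)/(-152 + √((-1)² + (-9)²)) = -196/(-152 + √(1 + 81)) = -196/(-152 + √82)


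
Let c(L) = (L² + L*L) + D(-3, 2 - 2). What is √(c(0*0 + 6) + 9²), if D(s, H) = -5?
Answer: 2*√37 ≈ 12.166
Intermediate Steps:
c(L) = -5 + 2*L² (c(L) = (L² + L*L) - 5 = (L² + L²) - 5 = 2*L² - 5 = -5 + 2*L²)
√(c(0*0 + 6) + 9²) = √((-5 + 2*(0*0 + 6)²) + 9²) = √((-5 + 2*(0 + 6)²) + 81) = √((-5 + 2*6²) + 81) = √((-5 + 2*36) + 81) = √((-5 + 72) + 81) = √(67 + 81) = √148 = 2*√37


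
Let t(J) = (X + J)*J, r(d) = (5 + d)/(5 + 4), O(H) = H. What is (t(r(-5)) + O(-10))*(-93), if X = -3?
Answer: 930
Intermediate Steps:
r(d) = 5/9 + d/9 (r(d) = (5 + d)/9 = (5 + d)*(⅑) = 5/9 + d/9)
t(J) = J*(-3 + J) (t(J) = (-3 + J)*J = J*(-3 + J))
(t(r(-5)) + O(-10))*(-93) = ((5/9 + (⅑)*(-5))*(-3 + (5/9 + (⅑)*(-5))) - 10)*(-93) = ((5/9 - 5/9)*(-3 + (5/9 - 5/9)) - 10)*(-93) = (0*(-3 + 0) - 10)*(-93) = (0*(-3) - 10)*(-93) = (0 - 10)*(-93) = -10*(-93) = 930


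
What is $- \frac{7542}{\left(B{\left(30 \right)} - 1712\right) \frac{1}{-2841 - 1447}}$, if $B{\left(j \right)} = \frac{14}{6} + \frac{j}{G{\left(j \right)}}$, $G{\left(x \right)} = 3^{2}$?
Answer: $- \frac{97020288}{5119} \approx -18953.0$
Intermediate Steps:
$G{\left(x \right)} = 9$
$B{\left(j \right)} = \frac{7}{3} + \frac{j}{9}$ ($B{\left(j \right)} = \frac{14}{6} + \frac{j}{9} = 14 \cdot \frac{1}{6} + j \frac{1}{9} = \frac{7}{3} + \frac{j}{9}$)
$- \frac{7542}{\left(B{\left(30 \right)} - 1712\right) \frac{1}{-2841 - 1447}} = - \frac{7542}{\left(\left(\frac{7}{3} + \frac{1}{9} \cdot 30\right) - 1712\right) \frac{1}{-2841 - 1447}} = - \frac{7542}{\left(\left(\frac{7}{3} + \frac{10}{3}\right) - 1712\right) \frac{1}{-4288}} = - \frac{7542}{\left(\frac{17}{3} - 1712\right) \left(- \frac{1}{4288}\right)} = - \frac{7542}{\left(- \frac{5119}{3}\right) \left(- \frac{1}{4288}\right)} = - \frac{7542}{\frac{5119}{12864}} = \left(-7542\right) \frac{12864}{5119} = - \frac{97020288}{5119}$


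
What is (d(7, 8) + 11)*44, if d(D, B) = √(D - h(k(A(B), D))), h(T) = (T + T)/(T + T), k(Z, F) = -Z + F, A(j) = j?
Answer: 484 + 44*√6 ≈ 591.78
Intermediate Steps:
k(Z, F) = F - Z
h(T) = 1 (h(T) = (2*T)/((2*T)) = (2*T)*(1/(2*T)) = 1)
d(D, B) = √(-1 + D) (d(D, B) = √(D - 1*1) = √(D - 1) = √(-1 + D))
(d(7, 8) + 11)*44 = (√(-1 + 7) + 11)*44 = (√6 + 11)*44 = (11 + √6)*44 = 484 + 44*√6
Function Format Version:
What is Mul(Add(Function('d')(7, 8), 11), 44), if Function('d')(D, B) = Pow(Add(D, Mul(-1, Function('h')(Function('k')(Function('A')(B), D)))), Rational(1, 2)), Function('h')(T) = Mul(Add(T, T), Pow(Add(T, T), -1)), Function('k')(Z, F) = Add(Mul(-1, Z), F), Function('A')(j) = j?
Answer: Add(484, Mul(44, Pow(6, Rational(1, 2)))) ≈ 591.78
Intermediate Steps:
Function('k')(Z, F) = Add(F, Mul(-1, Z))
Function('h')(T) = 1 (Function('h')(T) = Mul(Mul(2, T), Pow(Mul(2, T), -1)) = Mul(Mul(2, T), Mul(Rational(1, 2), Pow(T, -1))) = 1)
Function('d')(D, B) = Pow(Add(-1, D), Rational(1, 2)) (Function('d')(D, B) = Pow(Add(D, Mul(-1, 1)), Rational(1, 2)) = Pow(Add(D, -1), Rational(1, 2)) = Pow(Add(-1, D), Rational(1, 2)))
Mul(Add(Function('d')(7, 8), 11), 44) = Mul(Add(Pow(Add(-1, 7), Rational(1, 2)), 11), 44) = Mul(Add(Pow(6, Rational(1, 2)), 11), 44) = Mul(Add(11, Pow(6, Rational(1, 2))), 44) = Add(484, Mul(44, Pow(6, Rational(1, 2))))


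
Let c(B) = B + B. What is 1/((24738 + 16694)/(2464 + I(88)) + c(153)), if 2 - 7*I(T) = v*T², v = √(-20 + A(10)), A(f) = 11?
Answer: 32651642643/10193278349330 - 421114848*I/5096639174665 ≈ 0.0032033 - 8.2626e-5*I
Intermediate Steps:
c(B) = 2*B
v = 3*I (v = √(-20 + 11) = √(-9) = 3*I ≈ 3.0*I)
I(T) = 2/7 - 3*I*T²/7
1/((24738 + 16694)/(2464 + I(88)) + c(153)) = 1/((24738 + 16694)/(2464 + (2/7 - 3/7*I*88²)) + 2*153) = 1/(41432/(2464 + (2/7 - 3/7*I*7744)) + 306) = 1/(41432/(2464 + (2/7 - 23232*I/7)) + 306) = 1/(41432/(17250/7 - 23232*I/7) + 306) = 1/(41432*(49*(17250/7 + 23232*I/7)/837288324) + 306) = 1/(507542*(17250/7 + 23232*I/7)/209322081 + 306) = 1/(306 + 507542*(17250/7 + 23232*I/7)/209322081)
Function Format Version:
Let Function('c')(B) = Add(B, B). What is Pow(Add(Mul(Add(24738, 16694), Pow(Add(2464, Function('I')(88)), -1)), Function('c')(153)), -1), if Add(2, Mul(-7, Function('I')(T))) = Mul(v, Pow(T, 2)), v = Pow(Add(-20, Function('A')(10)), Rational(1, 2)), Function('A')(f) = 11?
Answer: Add(Rational(32651642643, 10193278349330), Mul(Rational(-421114848, 5096639174665), I)) ≈ Add(0.0032033, Mul(-8.2626e-5, I))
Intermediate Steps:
Function('c')(B) = Mul(2, B)
v = Mul(3, I) (v = Pow(Add(-20, 11), Rational(1, 2)) = Pow(-9, Rational(1, 2)) = Mul(3, I) ≈ Mul(3.0000, I))
Function('I')(T) = Add(Rational(2, 7), Mul(Rational(-3, 7), I, Pow(T, 2))) (Function('I')(T) = Add(Rational(2, 7), Mul(Rational(-1, 7), Mul(Mul(3, I), Pow(T, 2)))) = Add(Rational(2, 7), Mul(Rational(-1, 7), Mul(3, I, Pow(T, 2)))) = Add(Rational(2, 7), Mul(Rational(-3, 7), I, Pow(T, 2))))
Pow(Add(Mul(Add(24738, 16694), Pow(Add(2464, Function('I')(88)), -1)), Function('c')(153)), -1) = Pow(Add(Mul(Add(24738, 16694), Pow(Add(2464, Add(Rational(2, 7), Mul(Rational(-3, 7), I, Pow(88, 2)))), -1)), Mul(2, 153)), -1) = Pow(Add(Mul(41432, Pow(Add(2464, Add(Rational(2, 7), Mul(Rational(-3, 7), I, 7744))), -1)), 306), -1) = Pow(Add(Mul(41432, Pow(Add(2464, Add(Rational(2, 7), Mul(Rational(-23232, 7), I))), -1)), 306), -1) = Pow(Add(Mul(41432, Pow(Add(Rational(17250, 7), Mul(Rational(-23232, 7), I)), -1)), 306), -1) = Pow(Add(Mul(41432, Mul(Rational(49, 837288324), Add(Rational(17250, 7), Mul(Rational(23232, 7), I)))), 306), -1) = Pow(Add(Mul(Rational(507542, 209322081), Add(Rational(17250, 7), Mul(Rational(23232, 7), I))), 306), -1) = Pow(Add(306, Mul(Rational(507542, 209322081), Add(Rational(17250, 7), Mul(Rational(23232, 7), I)))), -1)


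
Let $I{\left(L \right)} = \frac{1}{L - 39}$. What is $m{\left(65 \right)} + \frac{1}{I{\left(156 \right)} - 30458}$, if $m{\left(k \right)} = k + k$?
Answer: $\frac{463265933}{3563585} \approx 130.0$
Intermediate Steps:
$m{\left(k \right)} = 2 k$
$I{\left(L \right)} = \frac{1}{-39 + L}$
$m{\left(65 \right)} + \frac{1}{I{\left(156 \right)} - 30458} = 2 \cdot 65 + \frac{1}{\frac{1}{-39 + 156} - 30458} = 130 + \frac{1}{\frac{1}{117} - 30458} = 130 + \frac{1}{- \frac{3563585}{117}} = 130 - \frac{117}{3563585} = \frac{463265933}{3563585}$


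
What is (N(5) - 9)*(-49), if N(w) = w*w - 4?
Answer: -588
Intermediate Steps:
N(w) = -4 + w² (N(w) = w² - 4 = -4 + w²)
(N(5) - 9)*(-49) = ((-4 + 5²) - 9)*(-49) = ((-4 + 25) - 9)*(-49) = (21 - 9)*(-49) = 12*(-49) = -588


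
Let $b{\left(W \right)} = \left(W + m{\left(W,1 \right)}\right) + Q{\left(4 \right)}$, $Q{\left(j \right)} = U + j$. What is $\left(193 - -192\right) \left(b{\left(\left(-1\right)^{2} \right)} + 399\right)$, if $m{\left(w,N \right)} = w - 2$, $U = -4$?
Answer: $153615$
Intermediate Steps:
$m{\left(w,N \right)} = -2 + w$ ($m{\left(w,N \right)} = w - 2 = -2 + w$)
$Q{\left(j \right)} = -4 + j$
$b{\left(W \right)} = -2 + 2 W$ ($b{\left(W \right)} = \left(W + \left(-2 + W\right)\right) + \left(-4 + 4\right) = \left(-2 + 2 W\right) + 0 = -2 + 2 W$)
$\left(193 - -192\right) \left(b{\left(\left(-1\right)^{2} \right)} + 399\right) = \left(193 - -192\right) \left(\left(-2 + 2 \left(-1\right)^{2}\right) + 399\right) = \left(193 + 192\right) \left(\left(-2 + 2 \cdot 1\right) + 399\right) = 385 \left(\left(-2 + 2\right) + 399\right) = 385 \left(0 + 399\right) = 385 \cdot 399 = 153615$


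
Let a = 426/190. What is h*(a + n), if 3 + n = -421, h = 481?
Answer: -19272227/95 ≈ -2.0287e+5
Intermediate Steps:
a = 213/95 (a = 426*(1/190) = 213/95 ≈ 2.2421)
n = -424 (n = -3 - 421 = -424)
h*(a + n) = 481*(213/95 - 424) = 481*(-40067/95) = -19272227/95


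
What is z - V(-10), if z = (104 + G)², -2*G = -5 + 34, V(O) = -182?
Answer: 32769/4 ≈ 8192.3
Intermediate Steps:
G = -29/2 (G = -(-5 + 34)/2 = -½*29 = -29/2 ≈ -14.500)
z = 32041/4 (z = (104 - 29/2)² = (179/2)² = 32041/4 ≈ 8010.3)
z - V(-10) = 32041/4 - 1*(-182) = 32041/4 + 182 = 32769/4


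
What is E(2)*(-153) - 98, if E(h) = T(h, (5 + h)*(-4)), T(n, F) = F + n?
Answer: 3880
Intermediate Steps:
E(h) = -20 - 3*h (E(h) = (5 + h)*(-4) + h = (-20 - 4*h) + h = -20 - 3*h)
E(2)*(-153) - 98 = (-20 - 3*2)*(-153) - 98 = (-20 - 6)*(-153) - 98 = -26*(-153) - 98 = 3978 - 98 = 3880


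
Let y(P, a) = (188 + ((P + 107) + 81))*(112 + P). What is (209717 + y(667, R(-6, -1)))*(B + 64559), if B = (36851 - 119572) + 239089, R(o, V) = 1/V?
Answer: 225834672378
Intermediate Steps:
B = 156368 (B = -82721 + 239089 = 156368)
y(P, a) = (112 + P)*(376 + P) (y(P, a) = (188 + ((107 + P) + 81))*(112 + P) = (188 + (188 + P))*(112 + P) = (376 + P)*(112 + P) = (112 + P)*(376 + P))
(209717 + y(667, R(-6, -1)))*(B + 64559) = (209717 + (42112 + 667² + 488*667))*(156368 + 64559) = (209717 + (42112 + 444889 + 325496))*220927 = (209717 + 812497)*220927 = 1022214*220927 = 225834672378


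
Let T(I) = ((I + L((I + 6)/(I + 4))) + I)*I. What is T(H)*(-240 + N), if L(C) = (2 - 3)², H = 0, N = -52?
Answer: 0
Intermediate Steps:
L(C) = 1 (L(C) = (-1)² = 1)
T(I) = I*(1 + 2*I) (T(I) = ((I + 1) + I)*I = ((1 + I) + I)*I = (1 + 2*I)*I = I*(1 + 2*I))
T(H)*(-240 + N) = (0*(1 + 2*0))*(-240 - 52) = (0*(1 + 0))*(-292) = (0*1)*(-292) = 0*(-292) = 0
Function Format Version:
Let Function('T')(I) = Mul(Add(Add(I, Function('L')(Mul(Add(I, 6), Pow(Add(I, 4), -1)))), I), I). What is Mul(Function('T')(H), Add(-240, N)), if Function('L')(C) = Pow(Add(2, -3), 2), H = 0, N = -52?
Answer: 0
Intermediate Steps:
Function('L')(C) = 1 (Function('L')(C) = Pow(-1, 2) = 1)
Function('T')(I) = Mul(I, Add(1, Mul(2, I))) (Function('T')(I) = Mul(Add(Add(I, 1), I), I) = Mul(Add(Add(1, I), I), I) = Mul(Add(1, Mul(2, I)), I) = Mul(I, Add(1, Mul(2, I))))
Mul(Function('T')(H), Add(-240, N)) = Mul(Mul(0, Add(1, Mul(2, 0))), Add(-240, -52)) = Mul(Mul(0, Add(1, 0)), -292) = Mul(Mul(0, 1), -292) = Mul(0, -292) = 0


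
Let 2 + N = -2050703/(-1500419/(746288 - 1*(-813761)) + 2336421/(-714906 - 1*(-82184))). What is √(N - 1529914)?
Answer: I*√22992801824754085155287356798946/4594279355147 ≈ 1043.7*I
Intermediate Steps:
N = 2024193239724524440/4594279355147 (N = -2 - 2050703/(-1500419/(746288 - 1*(-813761)) + 2336421/(-714906 - 1*(-82184))) = -2 - 2050703/(-1500419/(746288 + 813761) + 2336421/(-714906 + 82184)) = -2 - 2050703/(-1500419/1560049 + 2336421/(-632722)) = -2 - 2050703/(-1500419*1/1560049 + 2336421*(-1/632722)) = -2 - 2050703/(-1500419/1560049 - 2336421/632722) = -2 - 2050703/(-4594279355147/987077323378) = -2 - 2050703*(-987077323378/4594279355147) = -2 + 2024202428283234734/4594279355147 = 2024193239724524440/4594279355147 ≈ 4.4059e+5)
√(N - 1529914) = √(2024193239724524440/4594279355147 - 1529914) = √(-5004659065625842918/4594279355147) = I*√22992801824754085155287356798946/4594279355147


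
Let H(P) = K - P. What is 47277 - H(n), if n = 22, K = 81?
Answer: 47218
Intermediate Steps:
H(P) = 81 - P
47277 - H(n) = 47277 - (81 - 1*22) = 47277 - (81 - 22) = 47277 - 1*59 = 47277 - 59 = 47218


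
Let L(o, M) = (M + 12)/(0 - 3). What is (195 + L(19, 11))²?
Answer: 315844/9 ≈ 35094.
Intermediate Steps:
L(o, M) = -4 - M/3 (L(o, M) = (12 + M)/(-3) = (12 + M)*(-⅓) = -4 - M/3)
(195 + L(19, 11))² = (195 + (-4 - ⅓*11))² = (195 + (-4 - 11/3))² = (195 - 23/3)² = (562/3)² = 315844/9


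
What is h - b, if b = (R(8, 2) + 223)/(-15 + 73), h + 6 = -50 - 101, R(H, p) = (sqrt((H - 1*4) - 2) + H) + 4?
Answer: -9341/58 - sqrt(2)/58 ≈ -161.08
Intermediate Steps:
R(H, p) = 4 + H + sqrt(-6 + H) (R(H, p) = (sqrt((H - 4) - 2) + H) + 4 = (sqrt((-4 + H) - 2) + H) + 4 = (sqrt(-6 + H) + H) + 4 = (H + sqrt(-6 + H)) + 4 = 4 + H + sqrt(-6 + H))
h = -157 (h = -6 + (-50 - 101) = -6 - 151 = -157)
b = 235/58 + sqrt(2)/58 (b = ((4 + 8 + sqrt(-6 + 8)) + 223)/(-15 + 73) = ((4 + 8 + sqrt(2)) + 223)/58 = ((12 + sqrt(2)) + 223)*(1/58) = (235 + sqrt(2))*(1/58) = 235/58 + sqrt(2)/58 ≈ 4.0761)
h - b = -157 - (235/58 + sqrt(2)/58) = -157 + (-235/58 - sqrt(2)/58) = -9341/58 - sqrt(2)/58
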